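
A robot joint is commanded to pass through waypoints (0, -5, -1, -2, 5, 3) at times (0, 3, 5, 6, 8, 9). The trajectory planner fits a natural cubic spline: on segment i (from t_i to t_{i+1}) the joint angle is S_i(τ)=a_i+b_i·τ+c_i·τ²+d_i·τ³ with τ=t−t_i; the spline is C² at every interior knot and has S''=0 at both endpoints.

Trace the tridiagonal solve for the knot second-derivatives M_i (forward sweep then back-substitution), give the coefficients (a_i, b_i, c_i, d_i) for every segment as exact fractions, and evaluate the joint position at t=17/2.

Δ: Δ0=-5/3, Δ1=2, Δ2=-1, Δ3=7/2, Δ4=-2
row 1: diag=10, rhs=22; c'=1/5, d'=11/5
row 2: denom=6−2·1/5=28/5; d'=(-18−2·11/5)/(28/5)=-4
row 3: denom=6−1·5/28=163/28; d'=(27−1·-4)/(163/28)=868/163
row 4: denom=6−2·56/163=866/163; d'=(-33−2·868/163)/(866/163)=-7115/866
back: M4=-7115/866
back: M3=868/163−56/163·-7115/866=3528/433
back: M2=-4−5/28·3528/433=-2362/433
back: M1=11/5−1/5·-2362/433=1425/433
M: M0=0, M1=1425/433, M2=-2362/433, M3=3528/433, M4=-7115/866, M5=0
seg 0: a=0, c=M0/2=0, d=(M1−M0)/(6·3)=475/2598, b=Δ0−h0·(2M0+M1)/6=-8605/2598
seg 1: a=-5, c=M1/2=1425/866, d=(M2−M1)/(6·2)=-3787/5196, b=Δ1−h1·(2M1+M2)/6=2110/1299
seg 2: a=-1, c=M2/2=-1181/433, d=(M3−M2)/(6·1)=2945/1299, b=Δ2−h2·(2M2+M3)/6=-701/1299
seg 3: a=-2, c=M3/2=1764/433, d=(M4−M3)/(6·2)=-14171/10392, b=Δ3−h3·(2M3+M4)/6=1048/1299
seg 4: a=5, c=M4/2=-7115/1732, d=(M5−M4)/(6·1)=7115/5196, b=Δ4−h4·(2M4+M5)/6=1919/2598
t_q=17/2 → seg 4, τ=1/2; S=5+1919/2598·τ+-7115/1732·τ²+7115/5196·τ³=62539/13856

  seg 0: a=0 b=-8605/2598 c=0 d=475/2598
  seg 1: a=-5 b=2110/1299 c=1425/866 d=-3787/5196
  seg 2: a=-1 b=-701/1299 c=-1181/433 d=2945/1299
  seg 3: a=-2 b=1048/1299 c=1764/433 d=-14171/10392
  seg 4: a=5 b=1919/2598 c=-7115/1732 d=7115/5196
S(17/2) = 62539/13856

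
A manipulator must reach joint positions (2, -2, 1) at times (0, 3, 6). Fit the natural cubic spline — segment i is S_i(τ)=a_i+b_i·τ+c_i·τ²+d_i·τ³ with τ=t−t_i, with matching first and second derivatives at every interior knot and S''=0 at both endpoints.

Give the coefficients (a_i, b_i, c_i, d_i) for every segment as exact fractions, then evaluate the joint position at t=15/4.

  seg 0: a=2 b=-23/12 c=0 d=7/108
  seg 1: a=-2 b=-1/6 c=7/12 d=-7/108
S(15/4) = -467/256

Δ: Δ0=-4/3, Δ1=1
row 1: diag=12, rhs=14; c'=1/4, d'=7/6
back: M1=7/6
M: M0=0, M1=7/6, M2=0
seg 0: a=2, c=M0/2=0, d=(M1−M0)/(6·3)=7/108, b=Δ0−h0·(2M0+M1)/6=-23/12
seg 1: a=-2, c=M1/2=7/12, d=(M2−M1)/(6·3)=-7/108, b=Δ1−h1·(2M1+M2)/6=-1/6
t_q=15/4 → seg 1, τ=3/4; S=-2+-1/6·τ+7/12·τ²+-7/108·τ³=-467/256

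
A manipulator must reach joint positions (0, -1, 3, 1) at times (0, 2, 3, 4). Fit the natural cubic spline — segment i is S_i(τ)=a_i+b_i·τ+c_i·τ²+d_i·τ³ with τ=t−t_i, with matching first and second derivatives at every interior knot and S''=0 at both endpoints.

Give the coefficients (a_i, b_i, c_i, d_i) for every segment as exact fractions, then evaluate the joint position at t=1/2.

  seg 0: a=0 b=-119/46 c=0 d=12/23
  seg 1: a=-1 b=169/46 c=72/23 d=-129/46
  seg 2: a=3 b=35/23 c=-243/46 d=81/46
S(1/2) = -113/92

Δ: Δ0=-1/2, Δ1=4, Δ2=-2
row 1: diag=6, rhs=27; c'=1/6, d'=9/2
row 2: denom=4−1·1/6=23/6; d'=(-36−1·9/2)/(23/6)=-243/23
back: M2=-243/23
back: M1=9/2−1/6·-243/23=144/23
M: M0=0, M1=144/23, M2=-243/23, M3=0
seg 0: a=0, c=M0/2=0, d=(M1−M0)/(6·2)=12/23, b=Δ0−h0·(2M0+M1)/6=-119/46
seg 1: a=-1, c=M1/2=72/23, d=(M2−M1)/(6·1)=-129/46, b=Δ1−h1·(2M1+M2)/6=169/46
seg 2: a=3, c=M2/2=-243/46, d=(M3−M2)/(6·1)=81/46, b=Δ2−h2·(2M2+M3)/6=35/23
t_q=1/2 → seg 0, τ=1/2; S=0+-119/46·τ+0·τ²+12/23·τ³=-113/92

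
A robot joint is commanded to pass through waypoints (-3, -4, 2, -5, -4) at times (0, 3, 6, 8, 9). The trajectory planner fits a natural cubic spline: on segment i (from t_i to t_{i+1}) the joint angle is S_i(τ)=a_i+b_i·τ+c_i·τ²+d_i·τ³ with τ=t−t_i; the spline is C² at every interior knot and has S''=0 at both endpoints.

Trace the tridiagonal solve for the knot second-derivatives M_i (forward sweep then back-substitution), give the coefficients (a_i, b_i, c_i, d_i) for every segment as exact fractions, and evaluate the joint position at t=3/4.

  seg 0: a=-3 b=-488/309 c=0 d=385/2781
  seg 1: a=-4 b=667/309 c=385/309 d=-1204/2781
  seg 2: a=2 b=-635/309 c=-273/103 d=2383/2472
  seg 3: a=-5 b=-673/618 c=1291/412 d=-1291/1236
S(3/4) = -27199/6592

Δ: Δ0=-1/3, Δ1=2, Δ2=-7/2, Δ3=1
row 1: diag=12, rhs=14; c'=1/4, d'=7/6
row 2: denom=10−3·1/4=37/4; d'=(-33−3·7/6)/(37/4)=-146/37
row 3: denom=6−2·8/37=206/37; d'=(27−2·-146/37)/(206/37)=1291/206
back: M3=1291/206
back: M2=-146/37−8/37·1291/206=-546/103
back: M1=7/6−1/4·-546/103=770/309
M: M0=0, M1=770/309, M2=-546/103, M3=1291/206, M4=0
seg 0: a=-3, c=M0/2=0, d=(M1−M0)/(6·3)=385/2781, b=Δ0−h0·(2M0+M1)/6=-488/309
seg 1: a=-4, c=M1/2=385/309, d=(M2−M1)/(6·3)=-1204/2781, b=Δ1−h1·(2M1+M2)/6=667/309
seg 2: a=2, c=M2/2=-273/103, d=(M3−M2)/(6·2)=2383/2472, b=Δ2−h2·(2M2+M3)/6=-635/309
seg 3: a=-5, c=M3/2=1291/412, d=(M4−M3)/(6·1)=-1291/1236, b=Δ3−h3·(2M3+M4)/6=-673/618
t_q=3/4 → seg 0, τ=3/4; S=-3+-488/309·τ+0·τ²+385/2781·τ³=-27199/6592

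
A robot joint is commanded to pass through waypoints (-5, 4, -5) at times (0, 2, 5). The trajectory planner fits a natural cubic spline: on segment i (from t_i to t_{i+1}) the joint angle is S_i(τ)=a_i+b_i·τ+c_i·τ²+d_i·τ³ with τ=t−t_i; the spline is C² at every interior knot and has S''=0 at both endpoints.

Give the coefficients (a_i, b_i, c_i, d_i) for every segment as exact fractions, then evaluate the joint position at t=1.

  seg 0: a=-5 b=6 c=0 d=-3/8
  seg 1: a=4 b=3/2 c=-9/4 d=1/4
S(1) = 5/8

Δ: Δ0=9/2, Δ1=-3
row 1: diag=10, rhs=-45; c'=3/10, d'=-9/2
back: M1=-9/2
M: M0=0, M1=-9/2, M2=0
seg 0: a=-5, c=M0/2=0, d=(M1−M0)/(6·2)=-3/8, b=Δ0−h0·(2M0+M1)/6=6
seg 1: a=4, c=M1/2=-9/4, d=(M2−M1)/(6·3)=1/4, b=Δ1−h1·(2M1+M2)/6=3/2
t_q=1 → seg 0, τ=1; S=-5+6·τ+0·τ²+-3/8·τ³=5/8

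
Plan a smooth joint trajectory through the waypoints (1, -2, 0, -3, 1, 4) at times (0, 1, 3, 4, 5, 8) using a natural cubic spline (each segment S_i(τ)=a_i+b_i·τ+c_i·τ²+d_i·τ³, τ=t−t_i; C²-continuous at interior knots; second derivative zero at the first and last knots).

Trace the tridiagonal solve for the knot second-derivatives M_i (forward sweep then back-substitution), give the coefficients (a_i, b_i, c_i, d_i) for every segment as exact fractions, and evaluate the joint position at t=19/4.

Δ: Δ0=-3, Δ1=1, Δ2=-3, Δ3=4, Δ4=1
row 1: diag=6, rhs=24; c'=1/3, d'=4
row 2: denom=6−2·1/3=16/3; d'=(-24−2·4)/(16/3)=-6
row 3: denom=4−1·3/16=61/16; d'=(42−1·-6)/(61/16)=768/61
row 4: denom=8−1·16/61=472/61; d'=(-18−1·768/61)/(472/61)=-933/236
back: M4=-933/236
back: M3=768/61−16/61·-933/236=804/59
back: M2=-6−3/16·804/59=-2019/236
back: M1=4−1/3·-2019/236=1617/236
M: M0=0, M1=1617/236, M2=-2019/236, M3=804/59, M4=-933/236, M5=0
seg 0: a=1, c=M0/2=0, d=(M1−M0)/(6·1)=539/472, b=Δ0−h0·(2M0+M1)/6=-1955/472
seg 1: a=-2, c=M1/2=1617/472, d=(M2−M1)/(6·2)=-303/236, b=Δ1−h1·(2M1+M2)/6=-169/236
seg 2: a=0, c=M2/2=-2019/472, d=(M3−M2)/(6·1)=1745/472, b=Δ2−h2·(2M2+M3)/6=-571/236
seg 3: a=-3, c=M3/2=402/59, d=(M4−M3)/(6·1)=-1383/472, b=Δ3−h3·(2M3+M4)/6=55/472
seg 4: a=1, c=M4/2=-933/472, d=(M5−M4)/(6·3)=311/1416, b=Δ4−h4·(2M4+M5)/6=1169/236
t_q=19/4 → seg 3, τ=3/4; S=-3+55/472·τ+402/59·τ²+-1383/472·τ³=-9549/30208

  seg 0: a=1 b=-1955/472 c=0 d=539/472
  seg 1: a=-2 b=-169/236 c=1617/472 d=-303/236
  seg 2: a=0 b=-571/236 c=-2019/472 d=1745/472
  seg 3: a=-3 b=55/472 c=402/59 d=-1383/472
  seg 4: a=1 b=1169/236 c=-933/472 d=311/1416
S(19/4) = -9549/30208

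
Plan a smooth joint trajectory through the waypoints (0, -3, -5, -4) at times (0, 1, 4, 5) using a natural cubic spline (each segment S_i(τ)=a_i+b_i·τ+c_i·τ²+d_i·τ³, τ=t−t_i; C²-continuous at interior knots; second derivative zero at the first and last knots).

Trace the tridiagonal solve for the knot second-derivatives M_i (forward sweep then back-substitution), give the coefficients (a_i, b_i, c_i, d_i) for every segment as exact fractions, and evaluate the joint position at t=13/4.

Δ: Δ0=-3, Δ1=-2/3, Δ2=1
row 1: diag=8, rhs=14; c'=3/8, d'=7/4
row 2: denom=8−3·3/8=55/8; d'=(10−3·7/4)/(55/8)=38/55
back: M2=38/55
back: M1=7/4−3/8·38/55=82/55
M: M0=0, M1=82/55, M2=38/55, M3=0
seg 0: a=0, c=M0/2=0, d=(M1−M0)/(6·1)=41/165, b=Δ0−h0·(2M0+M1)/6=-536/165
seg 1: a=-3, c=M1/2=41/55, d=(M2−M1)/(6·3)=-2/45, b=Δ1−h1·(2M1+M2)/6=-413/165
seg 2: a=-5, c=M2/2=19/55, d=(M3−M2)/(6·1)=-19/165, b=Δ2−h2·(2M2+M3)/6=127/165
t_q=13/4 → seg 1, τ=9/4; S=-3+-413/165·τ+41/55·τ²+-2/45·τ³=-9441/1760

  seg 0: a=0 b=-536/165 c=0 d=41/165
  seg 1: a=-3 b=-413/165 c=41/55 d=-2/45
  seg 2: a=-5 b=127/165 c=19/55 d=-19/165
S(13/4) = -9441/1760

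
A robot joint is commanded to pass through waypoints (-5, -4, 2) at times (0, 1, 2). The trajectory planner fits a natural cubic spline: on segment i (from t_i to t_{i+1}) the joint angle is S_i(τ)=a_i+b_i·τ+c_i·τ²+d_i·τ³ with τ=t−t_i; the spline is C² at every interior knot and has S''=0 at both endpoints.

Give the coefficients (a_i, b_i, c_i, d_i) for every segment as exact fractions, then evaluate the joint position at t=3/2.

Δ: Δ0=1, Δ1=6
row 1: diag=4, rhs=30; c'=1/4, d'=15/2
back: M1=15/2
M: M0=0, M1=15/2, M2=0
seg 0: a=-5, c=M0/2=0, d=(M1−M0)/(6·1)=5/4, b=Δ0−h0·(2M0+M1)/6=-1/4
seg 1: a=-4, c=M1/2=15/4, d=(M2−M1)/(6·1)=-5/4, b=Δ1−h1·(2M1+M2)/6=7/2
t_q=3/2 → seg 1, τ=1/2; S=-4+7/2·τ+15/4·τ²+-5/4·τ³=-47/32

  seg 0: a=-5 b=-1/4 c=0 d=5/4
  seg 1: a=-4 b=7/2 c=15/4 d=-5/4
S(3/2) = -47/32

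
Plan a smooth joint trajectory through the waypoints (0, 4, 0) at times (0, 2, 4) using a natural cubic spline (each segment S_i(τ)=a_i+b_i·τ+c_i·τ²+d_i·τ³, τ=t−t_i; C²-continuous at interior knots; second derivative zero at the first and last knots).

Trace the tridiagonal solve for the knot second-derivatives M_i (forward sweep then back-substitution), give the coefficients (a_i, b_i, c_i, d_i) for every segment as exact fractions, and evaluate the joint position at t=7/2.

Δ: Δ0=2, Δ1=-2
row 1: diag=8, rhs=-24; c'=1/4, d'=-3
back: M1=-3
M: M0=0, M1=-3, M2=0
seg 0: a=0, c=M0/2=0, d=(M1−M0)/(6·2)=-1/4, b=Δ0−h0·(2M0+M1)/6=3
seg 1: a=4, c=M1/2=-3/2, d=(M2−M1)/(6·2)=1/4, b=Δ1−h1·(2M1+M2)/6=0
t_q=7/2 → seg 1, τ=3/2; S=4+0·τ+-3/2·τ²+1/4·τ³=47/32

  seg 0: a=0 b=3 c=0 d=-1/4
  seg 1: a=4 b=0 c=-3/2 d=1/4
S(7/2) = 47/32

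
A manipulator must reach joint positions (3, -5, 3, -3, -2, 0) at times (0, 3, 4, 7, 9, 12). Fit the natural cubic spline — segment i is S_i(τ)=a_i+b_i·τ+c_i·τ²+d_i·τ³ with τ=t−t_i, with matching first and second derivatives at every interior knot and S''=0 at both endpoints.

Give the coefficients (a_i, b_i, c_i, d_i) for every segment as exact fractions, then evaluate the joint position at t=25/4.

Δ: Δ0=-8/3, Δ1=8, Δ2=-2, Δ3=1/2, Δ4=2/3
row 1: diag=8, rhs=64; c'=1/8, d'=8
row 2: denom=8−1·1/8=63/8; d'=(-60−1·8)/(63/8)=-544/63
row 3: denom=10−3·8/21=62/7; d'=(15−3·-544/63)/(62/7)=859/186
row 4: denom=10−2·7/31=296/31; d'=(1−2·859/186)/(296/31)=-383/444
back: M4=-383/444
back: M3=859/186−7/31·-383/444=2137/444
back: M2=-544/63−8/21·2137/444=-1162/111
back: M1=8−1/8·-1162/111=4133/444
M: M0=0, M1=4133/444, M2=-1162/111, M3=2137/444, M4=-383/444, M5=0
seg 0: a=3, c=M0/2=0, d=(M1−M0)/(6·3)=4133/7992, b=Δ0−h0·(2M0+M1)/6=-2167/296
seg 1: a=-5, c=M1/2=4133/888, d=(M2−M1)/(6·1)=-2927/888, b=Δ1−h1·(2M1+M2)/6=983/148
seg 2: a=3, c=M2/2=-581/111, d=(M3−M2)/(6·3)=6785/7992, b=Δ2−h2·(2M2+M3)/6=5383/888
seg 3: a=-3, c=M3/2=2137/888, d=(M4−M3)/(6·2)=-35/74, b=Δ3−h3·(2M3+M4)/6=-1075/444
seg 4: a=-2, c=M4/2=-383/888, d=(M5−M4)/(6·3)=383/7992, b=Δ4−h4·(2M4+M5)/6=679/444
t_q=25/4 → seg 2, τ=9/4; S=3+5383/888·τ+-581/111·τ²+6785/7992·τ³=-3573/18944

  seg 0: a=3 b=-2167/296 c=0 d=4133/7992
  seg 1: a=-5 b=983/148 c=4133/888 d=-2927/888
  seg 2: a=3 b=5383/888 c=-581/111 d=6785/7992
  seg 3: a=-3 b=-1075/444 c=2137/888 d=-35/74
  seg 4: a=-2 b=679/444 c=-383/888 d=383/7992
S(25/4) = -3573/18944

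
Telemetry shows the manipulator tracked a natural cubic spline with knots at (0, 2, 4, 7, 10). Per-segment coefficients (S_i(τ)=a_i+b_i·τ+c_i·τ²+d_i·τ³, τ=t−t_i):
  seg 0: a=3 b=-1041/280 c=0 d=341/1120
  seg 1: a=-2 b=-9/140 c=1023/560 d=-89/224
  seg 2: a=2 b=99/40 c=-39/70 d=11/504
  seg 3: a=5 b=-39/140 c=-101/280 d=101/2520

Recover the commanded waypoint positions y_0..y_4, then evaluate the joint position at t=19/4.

y_0 = S_0(0) = a_0 = 3
y_1 = S_1(0) = a_1 = -2
y_2 = S_2(0) = a_2 = 2
y_3 = S_3(0) = a_3 = 5
y_4 = S_3(3) = 2
t_q=19/4 is in segment 2 (τ=3/4); S_2(τ)=63653/17920

y_0=3 y_1=-2 y_2=2 y_3=5 y_4=2
S(19/4) = 63653/17920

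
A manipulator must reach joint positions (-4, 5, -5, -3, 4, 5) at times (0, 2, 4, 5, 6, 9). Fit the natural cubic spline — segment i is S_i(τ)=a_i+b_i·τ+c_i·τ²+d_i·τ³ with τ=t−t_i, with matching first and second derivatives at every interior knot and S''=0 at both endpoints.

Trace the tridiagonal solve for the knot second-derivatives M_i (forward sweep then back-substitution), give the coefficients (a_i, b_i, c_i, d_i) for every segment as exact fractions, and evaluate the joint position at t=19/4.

  seg 0: a=-4 b=1487/195 c=0 d=-1219/1560
  seg 1: a=5 b=-683/390 c=-1219/260 d=239/156
  seg 2: a=-5 b=-827/390 c=1171/260 d=-23/60
  seg 3: a=-3 b=895/156 c=218/65 d=-1631/780
  seg 4: a=4 b=2407/390 c=-759/260 d=253/780
S(19/4) = -70199/16640

Δ: Δ0=9/2, Δ1=-5, Δ2=2, Δ3=7, Δ4=1/3
row 1: diag=8, rhs=-57; c'=1/4, d'=-57/8
row 2: denom=6−2·1/4=11/2; d'=(42−2·-57/8)/(11/2)=225/22
row 3: denom=4−1·2/11=42/11; d'=(30−1·225/22)/(42/11)=145/28
row 4: denom=8−1·11/42=325/42; d'=(-40−1·145/28)/(325/42)=-759/130
back: M4=-759/130
back: M3=145/28−11/42·-759/130=436/65
back: M2=225/22−2/11·436/65=1171/130
back: M1=-57/8−1/4·1171/130=-1219/130
M: M0=0, M1=-1219/130, M2=1171/130, M3=436/65, M4=-759/130, M5=0
seg 0: a=-4, c=M0/2=0, d=(M1−M0)/(6·2)=-1219/1560, b=Δ0−h0·(2M0+M1)/6=1487/195
seg 1: a=5, c=M1/2=-1219/260, d=(M2−M1)/(6·2)=239/156, b=Δ1−h1·(2M1+M2)/6=-683/390
seg 2: a=-5, c=M2/2=1171/260, d=(M3−M2)/(6·1)=-23/60, b=Δ2−h2·(2M2+M3)/6=-827/390
seg 3: a=-3, c=M3/2=218/65, d=(M4−M3)/(6·1)=-1631/780, b=Δ3−h3·(2M3+M4)/6=895/156
seg 4: a=4, c=M4/2=-759/260, d=(M5−M4)/(6·3)=253/780, b=Δ4−h4·(2M4+M5)/6=2407/390
t_q=19/4 → seg 2, τ=3/4; S=-5+-827/390·τ+1171/260·τ²+-23/60·τ³=-70199/16640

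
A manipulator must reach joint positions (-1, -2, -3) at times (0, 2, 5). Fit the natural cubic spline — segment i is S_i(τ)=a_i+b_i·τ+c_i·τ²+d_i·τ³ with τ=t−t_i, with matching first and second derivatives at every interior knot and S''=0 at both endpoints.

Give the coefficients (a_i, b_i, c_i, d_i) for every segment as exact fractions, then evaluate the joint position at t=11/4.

Δ: Δ0=-1/2, Δ1=-1/3
row 1: diag=10, rhs=1; c'=3/10, d'=1/10
back: M1=1/10
M: M0=0, M1=1/10, M2=0
seg 0: a=-1, c=M0/2=0, d=(M1−M0)/(6·2)=1/120, b=Δ0−h0·(2M0+M1)/6=-8/15
seg 1: a=-2, c=M1/2=1/20, d=(M2−M1)/(6·3)=-1/180, b=Δ1−h1·(2M1+M2)/6=-13/30
t_q=11/4 → seg 1, τ=3/4; S=-2+-13/30·τ+1/20·τ²+-1/180·τ³=-2943/1280

  seg 0: a=-1 b=-8/15 c=0 d=1/120
  seg 1: a=-2 b=-13/30 c=1/20 d=-1/180
S(11/4) = -2943/1280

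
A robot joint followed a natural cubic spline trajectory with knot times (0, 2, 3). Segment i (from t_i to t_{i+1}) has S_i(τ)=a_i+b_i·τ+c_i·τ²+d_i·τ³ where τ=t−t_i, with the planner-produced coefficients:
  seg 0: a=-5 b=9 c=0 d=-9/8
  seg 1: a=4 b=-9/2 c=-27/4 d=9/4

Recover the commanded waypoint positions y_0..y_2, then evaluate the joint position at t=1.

y_0 = S_0(0) = a_0 = -5
y_1 = S_1(0) = a_1 = 4
y_2 = S_1(1) = -5
t_q=1 is in segment 0 (τ=1); S_0(τ)=23/8

y_0=-5 y_1=4 y_2=-5
S(1) = 23/8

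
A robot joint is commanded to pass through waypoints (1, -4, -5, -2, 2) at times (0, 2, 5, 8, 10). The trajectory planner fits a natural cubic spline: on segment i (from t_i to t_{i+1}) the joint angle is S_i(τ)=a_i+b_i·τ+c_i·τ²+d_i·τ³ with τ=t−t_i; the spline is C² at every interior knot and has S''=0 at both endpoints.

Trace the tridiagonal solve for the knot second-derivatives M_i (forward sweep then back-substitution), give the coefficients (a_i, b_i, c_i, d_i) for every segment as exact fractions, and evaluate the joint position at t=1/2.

Δ: Δ0=-5/2, Δ1=-1/3, Δ2=1, Δ3=2
row 1: diag=10, rhs=13; c'=3/10, d'=13/10
row 2: denom=12−3·3/10=111/10; d'=(8−3·13/10)/(111/10)=41/111
row 3: denom=10−3·10/37=340/37; d'=(6−3·41/111)/(340/37)=181/340
back: M3=181/340
back: M2=41/111−10/37·181/340=23/102
back: M1=13/10−3/10·23/102=419/340
M: M0=0, M1=419/340, M2=23/102, M3=181/340, M4=0
seg 0: a=1, c=M0/2=0, d=(M1−M0)/(6·2)=419/4080, b=Δ0−h0·(2M0+M1)/6=-2969/1020
seg 1: a=-4, c=M1/2=419/680, d=(M2−M1)/(6·3)=-1027/18360, b=Δ1−h1·(2M1+M2)/6=-428/255
seg 2: a=-5, c=M2/2=23/204, d=(M3−M2)/(6·3)=313/18360, b=Δ2−h2·(2M2+M3)/6=61/120
seg 3: a=-2, c=M3/2=181/680, d=(M4−M3)/(6·2)=-181/4080, b=Δ3−h3·(2M3+M4)/6=839/510
t_q=1/2 → seg 0, τ=1/2; S=1+-2969/1020·τ+0·τ²+419/4080·τ³=-963/2176

  seg 0: a=1 b=-2969/1020 c=0 d=419/4080
  seg 1: a=-4 b=-428/255 c=419/680 d=-1027/18360
  seg 2: a=-5 b=61/120 c=23/204 d=313/18360
  seg 3: a=-2 b=839/510 c=181/680 d=-181/4080
S(1/2) = -963/2176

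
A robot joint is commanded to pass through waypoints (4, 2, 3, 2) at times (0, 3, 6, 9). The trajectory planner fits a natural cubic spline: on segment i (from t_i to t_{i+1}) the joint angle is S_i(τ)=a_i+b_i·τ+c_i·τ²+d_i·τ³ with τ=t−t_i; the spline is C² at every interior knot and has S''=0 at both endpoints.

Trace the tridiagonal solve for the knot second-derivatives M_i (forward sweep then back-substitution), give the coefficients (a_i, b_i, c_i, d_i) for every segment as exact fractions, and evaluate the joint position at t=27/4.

Δ: Δ0=-2/3, Δ1=1/3, Δ2=-1/3
row 1: diag=12, rhs=6; c'=1/4, d'=1/2
row 2: denom=12−3·1/4=45/4; d'=(-4−3·1/2)/(45/4)=-22/45
back: M2=-22/45
back: M1=1/2−1/4·-22/45=28/45
M: M0=0, M1=28/45, M2=-22/45, M3=0
seg 0: a=4, c=M0/2=0, d=(M1−M0)/(6·3)=14/405, b=Δ0−h0·(2M0+M1)/6=-44/45
seg 1: a=2, c=M1/2=14/45, d=(M2−M1)/(6·3)=-5/81, b=Δ1−h1·(2M1+M2)/6=-2/45
seg 2: a=3, c=M2/2=-11/45, d=(M3−M2)/(6·3)=11/405, b=Δ2−h2·(2M2+M3)/6=7/45
t_q=27/4 → seg 2, τ=3/4; S=3+7/45·τ+-11/45·τ²+11/405·τ³=957/320

  seg 0: a=4 b=-44/45 c=0 d=14/405
  seg 1: a=2 b=-2/45 c=14/45 d=-5/81
  seg 2: a=3 b=7/45 c=-11/45 d=11/405
S(27/4) = 957/320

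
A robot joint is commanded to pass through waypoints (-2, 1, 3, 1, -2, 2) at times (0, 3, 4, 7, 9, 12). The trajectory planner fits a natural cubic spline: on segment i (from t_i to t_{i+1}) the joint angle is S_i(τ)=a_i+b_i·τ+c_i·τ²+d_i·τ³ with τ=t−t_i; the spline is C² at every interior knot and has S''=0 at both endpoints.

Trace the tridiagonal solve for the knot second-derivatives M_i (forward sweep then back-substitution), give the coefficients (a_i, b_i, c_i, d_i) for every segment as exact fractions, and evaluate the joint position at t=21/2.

Δ: Δ0=1, Δ1=2, Δ2=-2/3, Δ3=-3/2, Δ4=4/3
row 1: diag=8, rhs=6; c'=1/8, d'=3/4
row 2: denom=8−1·1/8=63/8; d'=(-16−1·3/4)/(63/8)=-134/63
row 3: denom=10−3·8/21=62/7; d'=(-5−3·-134/63)/(62/7)=29/186
row 4: denom=10−2·7/31=296/31; d'=(17−2·29/186)/(296/31)=194/111
back: M4=194/111
back: M3=29/186−7/31·194/111=-53/222
back: M2=-134/63−8/21·-53/222=-226/111
back: M1=3/4−1/8·-226/111=223/222
M: M0=0, M1=223/222, M2=-226/111, M3=-53/222, M4=194/111, M5=0
seg 0: a=-2, c=M0/2=0, d=(M1−M0)/(6·3)=223/3996, b=Δ0−h0·(2M0+M1)/6=221/444
seg 1: a=1, c=M1/2=223/444, d=(M2−M1)/(6·1)=-75/148, b=Δ1−h1·(2M1+M2)/6=445/222
seg 2: a=3, c=M2/2=-113/111, d=(M3−M2)/(6·3)=133/1332, b=Δ2−h2·(2M2+M3)/6=661/444
seg 3: a=1, c=M3/2=-53/444, d=(M4−M3)/(6·2)=49/296, b=Δ3−h3·(2M3+M4)/6=-427/222
seg 4: a=-2, c=M4/2=97/111, d=(M5−M4)/(6·3)=-97/999, b=Δ4−h4·(2M4+M5)/6=-46/111
t_q=21/2 → seg 4, τ=3/2; S=-2+-46/111·τ+97/111·τ²+-97/999·τ³=-291/296

  seg 0: a=-2 b=221/444 c=0 d=223/3996
  seg 1: a=1 b=445/222 c=223/444 d=-75/148
  seg 2: a=3 b=661/444 c=-113/111 d=133/1332
  seg 3: a=1 b=-427/222 c=-53/444 d=49/296
  seg 4: a=-2 b=-46/111 c=97/111 d=-97/999
S(21/2) = -291/296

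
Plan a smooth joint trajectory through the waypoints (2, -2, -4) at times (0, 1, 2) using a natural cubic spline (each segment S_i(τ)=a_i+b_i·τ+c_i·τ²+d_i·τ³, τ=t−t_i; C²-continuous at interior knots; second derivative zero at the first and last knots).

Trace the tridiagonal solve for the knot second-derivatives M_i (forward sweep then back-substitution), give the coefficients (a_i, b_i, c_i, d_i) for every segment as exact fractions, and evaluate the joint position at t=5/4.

  seg 0: a=2 b=-9/2 c=0 d=1/2
  seg 1: a=-2 b=-3 c=3/2 d=-1/2
S(5/4) = -341/128

Δ: Δ0=-4, Δ1=-2
row 1: diag=4, rhs=12; c'=1/4, d'=3
back: M1=3
M: M0=0, M1=3, M2=0
seg 0: a=2, c=M0/2=0, d=(M1−M0)/(6·1)=1/2, b=Δ0−h0·(2M0+M1)/6=-9/2
seg 1: a=-2, c=M1/2=3/2, d=(M2−M1)/(6·1)=-1/2, b=Δ1−h1·(2M1+M2)/6=-3
t_q=5/4 → seg 1, τ=1/4; S=-2+-3·τ+3/2·τ²+-1/2·τ³=-341/128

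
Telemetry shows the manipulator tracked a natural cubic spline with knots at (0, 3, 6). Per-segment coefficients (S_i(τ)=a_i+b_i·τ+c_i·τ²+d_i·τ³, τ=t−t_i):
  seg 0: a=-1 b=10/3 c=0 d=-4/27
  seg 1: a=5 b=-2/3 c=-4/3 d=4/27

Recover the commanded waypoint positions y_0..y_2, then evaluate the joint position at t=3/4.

y_0=-1 y_1=5 y_2=-5
S(3/4) = 23/16

y_0 = S_0(0) = a_0 = -1
y_1 = S_1(0) = a_1 = 5
y_2 = S_1(3) = -5
t_q=3/4 is in segment 0 (τ=3/4); S_0(τ)=23/16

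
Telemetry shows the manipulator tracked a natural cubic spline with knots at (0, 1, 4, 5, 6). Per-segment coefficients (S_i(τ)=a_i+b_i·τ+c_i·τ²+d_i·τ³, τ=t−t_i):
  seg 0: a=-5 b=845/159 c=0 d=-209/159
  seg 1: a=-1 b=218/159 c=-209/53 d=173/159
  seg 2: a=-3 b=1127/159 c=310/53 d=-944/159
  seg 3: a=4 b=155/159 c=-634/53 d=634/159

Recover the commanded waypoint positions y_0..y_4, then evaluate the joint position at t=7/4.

y_0 = S_0(0) = a_0 = -5
y_1 = S_1(0) = a_1 = -1
y_2 = S_2(0) = a_2 = -3
y_3 = S_3(0) = a_3 = 4
y_4 = S_3(1) = -3
t_q=7/4 is in segment 1 (τ=3/4); S_1(τ)=-5871/3392

y_0=-5 y_1=-1 y_2=-3 y_3=4 y_4=-3
S(7/4) = -5871/3392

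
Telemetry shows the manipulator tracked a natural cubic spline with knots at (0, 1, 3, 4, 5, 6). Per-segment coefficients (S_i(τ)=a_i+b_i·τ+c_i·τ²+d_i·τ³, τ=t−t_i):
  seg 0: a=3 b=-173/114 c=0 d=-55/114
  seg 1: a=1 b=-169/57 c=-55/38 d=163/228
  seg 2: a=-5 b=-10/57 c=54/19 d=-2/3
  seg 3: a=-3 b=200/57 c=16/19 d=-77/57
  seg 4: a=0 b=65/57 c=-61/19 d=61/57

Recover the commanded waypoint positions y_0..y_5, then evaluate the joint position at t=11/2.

y_0 = S_0(0) = a_0 = 3
y_1 = S_1(0) = a_1 = 1
y_2 = S_2(0) = a_2 = -5
y_3 = S_3(0) = a_3 = -3
y_4 = S_4(0) = a_4 = 0
y_5 = S_4(1) = -1
t_q=11/2 is in segment 4 (τ=1/2); S_4(τ)=-15/152

y_0=3 y_1=1 y_2=-5 y_3=-3 y_4=0 y_5=-1
S(11/2) = -15/152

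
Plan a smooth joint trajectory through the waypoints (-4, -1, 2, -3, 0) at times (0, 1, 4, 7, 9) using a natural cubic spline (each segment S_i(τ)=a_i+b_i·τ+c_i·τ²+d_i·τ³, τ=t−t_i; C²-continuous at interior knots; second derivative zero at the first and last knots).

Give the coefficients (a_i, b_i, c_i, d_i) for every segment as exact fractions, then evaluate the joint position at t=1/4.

Δ: Δ0=3, Δ1=1, Δ2=-5/3, Δ3=3/2
row 1: diag=8, rhs=-12; c'=3/8, d'=-3/2
row 2: denom=12−3·3/8=87/8; d'=(-16−3·-3/2)/(87/8)=-92/87
row 3: denom=10−3·8/29=266/29; d'=(19−3·-92/87)/(266/29)=643/266
back: M3=643/266
back: M2=-92/87−8/29·643/266=-688/399
back: M1=-3/2−3/8·-688/399=-227/266
M: M0=0, M1=-227/266, M2=-688/399, M3=643/266, M4=0
seg 0: a=-4, c=M0/2=0, d=(M1−M0)/(6·1)=-227/1596, b=Δ0−h0·(2M0+M1)/6=5015/1596
seg 1: a=-1, c=M1/2=-227/532, d=(M2−M1)/(6·3)=-695/14364, b=Δ1−h1·(2M1+M2)/6=2167/798
seg 2: a=2, c=M2/2=-344/399, d=(M3−M2)/(6·3)=3305/14364, b=Δ2−h2·(2M2+M3)/6=-1837/1596
seg 3: a=-3, c=M3/2=643/532, d=(M4−M3)/(6·2)=-643/3192, b=Δ3−h3·(2M3+M4)/6=-89/798
t_q=1/4 → seg 0, τ=1/4; S=-4+5015/1596·τ+0·τ²+-227/1596·τ³=-109521/34048

  seg 0: a=-4 b=5015/1596 c=0 d=-227/1596
  seg 1: a=-1 b=2167/798 c=-227/532 d=-695/14364
  seg 2: a=2 b=-1837/1596 c=-344/399 d=3305/14364
  seg 3: a=-3 b=-89/798 c=643/532 d=-643/3192
S(1/4) = -109521/34048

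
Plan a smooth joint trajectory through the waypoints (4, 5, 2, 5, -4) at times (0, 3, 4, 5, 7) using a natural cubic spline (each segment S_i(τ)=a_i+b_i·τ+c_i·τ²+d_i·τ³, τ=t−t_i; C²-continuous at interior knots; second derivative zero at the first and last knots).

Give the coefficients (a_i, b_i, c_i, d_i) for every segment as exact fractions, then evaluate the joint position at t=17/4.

Δ: Δ0=1/3, Δ1=-3, Δ2=3, Δ3=-9/2
row 1: diag=8, rhs=-20; c'=1/8, d'=-5/2
row 2: denom=4−1·1/8=31/8; d'=(36−1·-5/2)/(31/8)=308/31
row 3: denom=6−1·8/31=178/31; d'=(-45−1·308/31)/(178/31)=-1703/178
back: M3=-1703/178
back: M2=308/31−8/31·-1703/178=1104/89
back: M1=-5/2−1/8·1104/89=-721/178
M: M0=0, M1=-721/178, M2=1104/89, M3=-1703/178, M4=0
seg 0: a=4, c=M0/2=0, d=(M1−M0)/(6·3)=-721/3204, b=Δ0−h0·(2M0+M1)/6=2519/1068
seg 1: a=5, c=M1/2=-721/356, d=(M2−M1)/(6·1)=2929/1068, b=Δ1−h1·(2M1+M2)/6=-1985/534
seg 2: a=2, c=M2/2=552/89, d=(M3−M2)/(6·1)=-3911/1068, b=Δ2−h2·(2M2+M3)/6=491/1068
seg 3: a=5, c=M3/2=-1703/356, d=(M4−M3)/(6·2)=1703/2136, b=Δ3−h3·(2M3+M4)/6=1003/534
t_q=17/4 → seg 2, τ=1/4; S=2+491/1068·τ+552/89·τ²+-3911/1068·τ³=55715/22784

  seg 0: a=4 b=2519/1068 c=0 d=-721/3204
  seg 1: a=5 b=-1985/534 c=-721/356 d=2929/1068
  seg 2: a=2 b=491/1068 c=552/89 d=-3911/1068
  seg 3: a=5 b=1003/534 c=-1703/356 d=1703/2136
S(17/4) = 55715/22784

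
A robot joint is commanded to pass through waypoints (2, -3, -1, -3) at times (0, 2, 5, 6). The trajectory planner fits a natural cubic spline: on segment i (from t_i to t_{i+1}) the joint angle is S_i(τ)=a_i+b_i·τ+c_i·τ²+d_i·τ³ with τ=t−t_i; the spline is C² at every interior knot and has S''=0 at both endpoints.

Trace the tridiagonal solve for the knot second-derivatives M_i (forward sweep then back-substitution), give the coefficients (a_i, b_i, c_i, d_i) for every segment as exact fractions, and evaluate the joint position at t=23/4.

  seg 0: a=2 b=-1465/426 c=0 d=50/213
  seg 1: a=-3 b=-265/426 c=100/71 d=-139/426
  seg 2: a=-1 b=-209/213 c=-217/142 d=217/426
S(23/4) = -21635/9088

Δ: Δ0=-5/2, Δ1=2/3, Δ2=-2
row 1: diag=10, rhs=19; c'=3/10, d'=19/10
row 2: denom=8−3·3/10=71/10; d'=(-16−3·19/10)/(71/10)=-217/71
back: M2=-217/71
back: M1=19/10−3/10·-217/71=200/71
M: M0=0, M1=200/71, M2=-217/71, M3=0
seg 0: a=2, c=M0/2=0, d=(M1−M0)/(6·2)=50/213, b=Δ0−h0·(2M0+M1)/6=-1465/426
seg 1: a=-3, c=M1/2=100/71, d=(M2−M1)/(6·3)=-139/426, b=Δ1−h1·(2M1+M2)/6=-265/426
seg 2: a=-1, c=M2/2=-217/142, d=(M3−M2)/(6·1)=217/426, b=Δ2−h2·(2M2+M3)/6=-209/213
t_q=23/4 → seg 2, τ=3/4; S=-1+-209/213·τ+-217/142·τ²+217/426·τ³=-21635/9088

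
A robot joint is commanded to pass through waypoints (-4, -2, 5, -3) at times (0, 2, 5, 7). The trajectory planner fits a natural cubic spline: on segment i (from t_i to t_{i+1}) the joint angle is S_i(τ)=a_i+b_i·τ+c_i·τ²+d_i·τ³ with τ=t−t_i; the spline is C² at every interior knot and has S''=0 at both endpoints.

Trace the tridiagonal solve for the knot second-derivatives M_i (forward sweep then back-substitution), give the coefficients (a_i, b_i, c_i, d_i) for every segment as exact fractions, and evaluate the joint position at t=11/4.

Δ: Δ0=1, Δ1=7/3, Δ2=-4
row 1: diag=10, rhs=8; c'=3/10, d'=4/5
row 2: denom=10−3·3/10=91/10; d'=(-38−3·4/5)/(91/10)=-404/91
back: M2=-404/91
back: M1=4/5−3/10·-404/91=194/91
M: M0=0, M1=194/91, M2=-404/91, M3=0
seg 0: a=-4, c=M0/2=0, d=(M1−M0)/(6·2)=97/546, b=Δ0−h0·(2M0+M1)/6=79/273
seg 1: a=-2, c=M1/2=97/91, d=(M2−M1)/(6·3)=-23/63, b=Δ1−h1·(2M1+M2)/6=661/273
seg 2: a=5, c=M2/2=-202/91, d=(M3−M2)/(6·2)=101/273, b=Δ2−h2·(2M2+M3)/6=-284/273
t_q=11/4 → seg 1, τ=3/4; S=-2+661/273·τ+97/91·τ²+-23/63·τ³=1523/5824

  seg 0: a=-4 b=79/273 c=0 d=97/546
  seg 1: a=-2 b=661/273 c=97/91 d=-23/63
  seg 2: a=5 b=-284/273 c=-202/91 d=101/273
S(11/4) = 1523/5824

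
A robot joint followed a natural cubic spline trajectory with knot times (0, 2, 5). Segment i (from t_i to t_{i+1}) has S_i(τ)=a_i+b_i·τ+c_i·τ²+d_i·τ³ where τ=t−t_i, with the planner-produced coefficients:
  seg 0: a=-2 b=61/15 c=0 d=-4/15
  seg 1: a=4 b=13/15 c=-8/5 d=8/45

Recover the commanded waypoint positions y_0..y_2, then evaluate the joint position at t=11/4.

y_0=-2 y_1=4 y_2=-3
S(11/4) = 153/40

y_0 = S_0(0) = a_0 = -2
y_1 = S_1(0) = a_1 = 4
y_2 = S_1(3) = -3
t_q=11/4 is in segment 1 (τ=3/4); S_1(τ)=153/40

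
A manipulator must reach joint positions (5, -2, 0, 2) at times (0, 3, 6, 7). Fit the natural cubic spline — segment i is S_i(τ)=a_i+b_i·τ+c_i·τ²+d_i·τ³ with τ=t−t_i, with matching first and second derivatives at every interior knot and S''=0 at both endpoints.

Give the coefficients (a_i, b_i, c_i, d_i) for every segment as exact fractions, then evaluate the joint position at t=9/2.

  seg 0: a=5 b=-263/87 c=0 d=20/261
  seg 1: a=-2 b=-83/87 c=20/29 d=-13/261
  seg 2: a=0 b=160/87 c=7/29 d=-7/87
S(9/2) = -475/232

Δ: Δ0=-7/3, Δ1=2/3, Δ2=2
row 1: diag=12, rhs=18; c'=1/4, d'=3/2
row 2: denom=8−3·1/4=29/4; d'=(8−3·3/2)/(29/4)=14/29
back: M2=14/29
back: M1=3/2−1/4·14/29=40/29
M: M0=0, M1=40/29, M2=14/29, M3=0
seg 0: a=5, c=M0/2=0, d=(M1−M0)/(6·3)=20/261, b=Δ0−h0·(2M0+M1)/6=-263/87
seg 1: a=-2, c=M1/2=20/29, d=(M2−M1)/(6·3)=-13/261, b=Δ1−h1·(2M1+M2)/6=-83/87
seg 2: a=0, c=M2/2=7/29, d=(M3−M2)/(6·1)=-7/87, b=Δ2−h2·(2M2+M3)/6=160/87
t_q=9/2 → seg 1, τ=3/2; S=-2+-83/87·τ+20/29·τ²+-13/261·τ³=-475/232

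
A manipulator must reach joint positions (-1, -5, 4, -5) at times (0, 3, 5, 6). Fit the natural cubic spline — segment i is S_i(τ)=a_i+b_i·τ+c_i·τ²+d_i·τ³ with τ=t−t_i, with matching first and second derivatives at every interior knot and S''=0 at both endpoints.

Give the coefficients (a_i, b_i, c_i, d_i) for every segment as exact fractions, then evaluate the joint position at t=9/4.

Δ: Δ0=-4/3, Δ1=9/2, Δ2=-9
row 1: diag=10, rhs=35; c'=1/5, d'=7/2
row 2: denom=6−2·1/5=28/5; d'=(-81−2·7/2)/(28/5)=-110/7
back: M2=-110/7
back: M1=7/2−1/5·-110/7=93/14
M: M0=0, M1=93/14, M2=-110/7, M3=0
seg 0: a=-1, c=M0/2=0, d=(M1−M0)/(6·3)=31/84, b=Δ0−h0·(2M0+M1)/6=-391/84
seg 1: a=-5, c=M1/2=93/28, d=(M2−M1)/(6·2)=-313/168, b=Δ1−h1·(2M1+M2)/6=223/42
seg 2: a=4, c=M2/2=-55/7, d=(M3−M2)/(6·1)=55/21, b=Δ2−h2·(2M2+M3)/6=-79/21
t_q=9/4 → seg 0, τ=9/4; S=-1+-391/84·τ+0·τ²+31/84·τ³=-1861/256

  seg 0: a=-1 b=-391/84 c=0 d=31/84
  seg 1: a=-5 b=223/42 c=93/28 d=-313/168
  seg 2: a=4 b=-79/21 c=-55/7 d=55/21
S(9/4) = -1861/256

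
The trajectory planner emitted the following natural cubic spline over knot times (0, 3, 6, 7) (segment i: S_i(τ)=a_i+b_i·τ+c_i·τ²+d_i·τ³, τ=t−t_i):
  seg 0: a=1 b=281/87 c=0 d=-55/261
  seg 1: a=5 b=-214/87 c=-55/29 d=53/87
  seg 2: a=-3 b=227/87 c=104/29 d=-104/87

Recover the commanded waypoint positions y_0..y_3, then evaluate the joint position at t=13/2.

y_0 = S_0(0) = a_0 = 1
y_1 = S_1(0) = a_1 = 5
y_2 = S_2(0) = a_2 = -3
y_3 = S_2(1) = 2
t_q=13/2 is in segment 2 (τ=1/2); S_2(τ)=-55/58

y_0=1 y_1=5 y_2=-3 y_3=2
S(13/2) = -55/58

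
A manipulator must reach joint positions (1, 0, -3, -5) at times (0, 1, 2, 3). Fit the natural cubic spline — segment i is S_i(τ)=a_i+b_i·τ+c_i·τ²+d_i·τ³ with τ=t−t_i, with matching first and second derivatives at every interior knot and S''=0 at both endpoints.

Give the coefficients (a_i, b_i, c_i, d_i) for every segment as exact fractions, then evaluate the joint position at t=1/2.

Δ: Δ0=-1, Δ1=-3, Δ2=-2
row 1: diag=4, rhs=-12; c'=1/4, d'=-3
row 2: denom=4−1·1/4=15/4; d'=(6−1·-3)/(15/4)=12/5
back: M2=12/5
back: M1=-3−1/4·12/5=-18/5
M: M0=0, M1=-18/5, M2=12/5, M3=0
seg 0: a=1, c=M0/2=0, d=(M1−M0)/(6·1)=-3/5, b=Δ0−h0·(2M0+M1)/6=-2/5
seg 1: a=0, c=M1/2=-9/5, d=(M2−M1)/(6·1)=1, b=Δ1−h1·(2M1+M2)/6=-11/5
seg 2: a=-3, c=M2/2=6/5, d=(M3−M2)/(6·1)=-2/5, b=Δ2−h2·(2M2+M3)/6=-14/5
t_q=1/2 → seg 0, τ=1/2; S=1+-2/5·τ+0·τ²+-3/5·τ³=29/40

  seg 0: a=1 b=-2/5 c=0 d=-3/5
  seg 1: a=0 b=-11/5 c=-9/5 d=1
  seg 2: a=-3 b=-14/5 c=6/5 d=-2/5
S(1/2) = 29/40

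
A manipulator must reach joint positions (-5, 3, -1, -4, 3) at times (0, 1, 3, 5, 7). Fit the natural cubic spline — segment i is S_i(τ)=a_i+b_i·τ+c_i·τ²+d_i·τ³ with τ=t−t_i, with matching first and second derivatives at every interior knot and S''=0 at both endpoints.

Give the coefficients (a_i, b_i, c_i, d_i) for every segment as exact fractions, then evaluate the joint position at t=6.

Δ: Δ0=8, Δ1=-2, Δ2=-3/2, Δ3=7/2
row 1: diag=6, rhs=-60; c'=1/3, d'=-10
row 2: denom=8−2·1/3=22/3; d'=(3−2·-10)/(22/3)=69/22
row 3: denom=8−2·3/11=82/11; d'=(30−2·69/22)/(82/11)=261/82
back: M3=261/82
back: M2=69/22−3/11·261/82=93/41
back: M1=-10−1/3·93/41=-441/41
M: M0=0, M1=-441/41, M2=93/41, M3=261/82, M4=0
seg 0: a=-5, c=M0/2=0, d=(M1−M0)/(6·1)=-147/82, b=Δ0−h0·(2M0+M1)/6=803/82
seg 1: a=3, c=M1/2=-441/82, d=(M2−M1)/(6·2)=89/82, b=Δ1−h1·(2M1+M2)/6=181/41
seg 2: a=-1, c=M2/2=93/82, d=(M3−M2)/(6·2)=25/328, b=Δ2−h2·(2M2+M3)/6=-167/41
seg 3: a=-4, c=M3/2=261/164, d=(M4−M3)/(6·2)=-87/328, b=Δ3−h3·(2M3+M4)/6=113/82
t_q=6 → seg 3, τ=1; S=-4+113/82·τ+261/164·τ²+-87/328·τ³=-425/328

  seg 0: a=-5 b=803/82 c=0 d=-147/82
  seg 1: a=3 b=181/41 c=-441/82 d=89/82
  seg 2: a=-1 b=-167/41 c=93/82 d=25/328
  seg 3: a=-4 b=113/82 c=261/164 d=-87/328
S(6) = -425/328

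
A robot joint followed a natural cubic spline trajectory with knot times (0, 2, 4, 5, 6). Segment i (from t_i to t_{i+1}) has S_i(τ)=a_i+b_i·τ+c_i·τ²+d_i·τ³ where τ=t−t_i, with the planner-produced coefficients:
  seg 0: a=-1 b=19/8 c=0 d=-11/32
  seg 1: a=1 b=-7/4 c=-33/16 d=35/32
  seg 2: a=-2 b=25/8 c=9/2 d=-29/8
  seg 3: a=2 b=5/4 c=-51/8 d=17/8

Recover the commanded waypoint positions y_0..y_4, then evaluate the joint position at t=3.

y_0=-1 y_1=1 y_2=-2 y_3=2 y_4=-1
S(3) = -55/32

y_0 = S_0(0) = a_0 = -1
y_1 = S_1(0) = a_1 = 1
y_2 = S_2(0) = a_2 = -2
y_3 = S_3(0) = a_3 = 2
y_4 = S_3(1) = -1
t_q=3 is in segment 1 (τ=1); S_1(τ)=-55/32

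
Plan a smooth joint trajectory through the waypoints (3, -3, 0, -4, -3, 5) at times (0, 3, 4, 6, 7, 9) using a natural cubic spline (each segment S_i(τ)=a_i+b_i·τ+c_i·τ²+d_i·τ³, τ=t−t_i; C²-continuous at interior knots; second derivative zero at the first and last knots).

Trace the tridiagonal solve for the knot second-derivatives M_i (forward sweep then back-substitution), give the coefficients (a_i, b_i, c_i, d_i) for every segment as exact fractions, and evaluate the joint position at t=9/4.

Δ: Δ0=-2, Δ1=3, Δ2=-2, Δ3=1, Δ4=4
row 1: diag=8, rhs=30; c'=1/8, d'=15/4
row 2: denom=6−1·1/8=47/8; d'=(-30−1·15/4)/(47/8)=-270/47
row 3: denom=6−2·16/47=250/47; d'=(18−2·-270/47)/(250/47)=693/125
row 4: denom=6−1·47/250=1453/250; d'=(18−1·693/125)/(1453/250)=3114/1453
back: M4=3114/1453
back: M3=693/125−47/250·3114/1453=7470/1453
back: M2=-270/47−16/47·7470/1453=-10890/1453
back: M1=15/4−1/8·-10890/1453=6810/1453
M: M0=0, M1=6810/1453, M2=-10890/1453, M3=7470/1453, M4=3114/1453, M5=0
seg 0: a=3, c=M0/2=0, d=(M1−M0)/(6·3)=1135/4359, b=Δ0−h0·(2M0+M1)/6=-6311/1453
seg 1: a=-3, c=M1/2=3405/1453, d=(M2−M1)/(6·1)=-2950/1453, b=Δ1−h1·(2M1+M2)/6=3904/1453
seg 2: a=0, c=M2/2=-5445/1453, d=(M3−M2)/(6·2)=1530/1453, b=Δ2−h2·(2M2+M3)/6=1864/1453
seg 3: a=-4, c=M3/2=3735/1453, d=(M4−M3)/(6·1)=-726/1453, b=Δ3−h3·(2M3+M4)/6=-1556/1453
seg 4: a=-3, c=M4/2=1557/1453, d=(M5−M4)/(6·2)=-519/2906, b=Δ4−h4·(2M4+M5)/6=3736/1453
t_q=9/4 → seg 0, τ=9/4; S=3+-6311/1453·τ+0·τ²+1135/4359·τ³=-354003/92992

  seg 0: a=3 b=-6311/1453 c=0 d=1135/4359
  seg 1: a=-3 b=3904/1453 c=3405/1453 d=-2950/1453
  seg 2: a=0 b=1864/1453 c=-5445/1453 d=1530/1453
  seg 3: a=-4 b=-1556/1453 c=3735/1453 d=-726/1453
  seg 4: a=-3 b=3736/1453 c=1557/1453 d=-519/2906
S(9/4) = -354003/92992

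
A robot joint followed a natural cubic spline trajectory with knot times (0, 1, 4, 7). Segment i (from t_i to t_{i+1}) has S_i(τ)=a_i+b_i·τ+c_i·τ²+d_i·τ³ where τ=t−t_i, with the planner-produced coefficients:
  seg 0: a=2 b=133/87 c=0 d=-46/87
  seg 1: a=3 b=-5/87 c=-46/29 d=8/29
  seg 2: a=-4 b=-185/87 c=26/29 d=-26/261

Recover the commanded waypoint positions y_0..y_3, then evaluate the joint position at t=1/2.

y_0=2 y_1=3 y_2=-4 y_3=-5
S(1/2) = 313/116

y_0 = S_0(0) = a_0 = 2
y_1 = S_1(0) = a_1 = 3
y_2 = S_2(0) = a_2 = -4
y_3 = S_2(3) = -5
t_q=1/2 is in segment 0 (τ=1/2); S_0(τ)=313/116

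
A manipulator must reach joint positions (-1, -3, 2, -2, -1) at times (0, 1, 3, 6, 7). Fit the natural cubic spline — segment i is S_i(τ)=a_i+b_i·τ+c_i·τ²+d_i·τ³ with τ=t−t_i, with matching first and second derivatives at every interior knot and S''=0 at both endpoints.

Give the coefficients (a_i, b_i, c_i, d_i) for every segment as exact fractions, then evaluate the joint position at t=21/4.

Δ: Δ0=-2, Δ1=5/2, Δ2=-4/3, Δ3=1
row 1: diag=6, rhs=27; c'=1/3, d'=9/2
row 2: denom=10−2·1/3=28/3; d'=(-23−2·9/2)/(28/3)=-24/7
row 3: denom=8−3·9/28=197/28; d'=(14−3·-24/7)/(197/28)=680/197
back: M3=680/197
back: M2=-24/7−9/28·680/197=-894/197
back: M1=9/2−1/3·-894/197=2369/394
M: M0=0, M1=2369/394, M2=-894/197, M3=680/197, M4=0
seg 0: a=-1, c=M0/2=0, d=(M1−M0)/(6·1)=2369/2364, b=Δ0−h0·(2M0+M1)/6=-7097/2364
seg 1: a=-3, c=M1/2=2369/788, d=(M2−M1)/(6·2)=-4157/4728, b=Δ1−h1·(2M1+M2)/6=5/1182
seg 2: a=2, c=M2/2=-447/197, d=(M3−M2)/(6·3)=787/1773, b=Δ2−h2·(2M2+M3)/6=874/591
seg 3: a=-2, c=M3/2=340/197, d=(M4−M3)/(6·1)=-340/591, b=Δ3−h3·(2M3+M4)/6=-89/591
t_q=21/4 → seg 2, τ=9/4; S=2+874/591·τ+-447/197·τ²+787/1773·τ³=-13913/12608

  seg 0: a=-1 b=-7097/2364 c=0 d=2369/2364
  seg 1: a=-3 b=5/1182 c=2369/788 d=-4157/4728
  seg 2: a=2 b=874/591 c=-447/197 d=787/1773
  seg 3: a=-2 b=-89/591 c=340/197 d=-340/591
S(21/4) = -13913/12608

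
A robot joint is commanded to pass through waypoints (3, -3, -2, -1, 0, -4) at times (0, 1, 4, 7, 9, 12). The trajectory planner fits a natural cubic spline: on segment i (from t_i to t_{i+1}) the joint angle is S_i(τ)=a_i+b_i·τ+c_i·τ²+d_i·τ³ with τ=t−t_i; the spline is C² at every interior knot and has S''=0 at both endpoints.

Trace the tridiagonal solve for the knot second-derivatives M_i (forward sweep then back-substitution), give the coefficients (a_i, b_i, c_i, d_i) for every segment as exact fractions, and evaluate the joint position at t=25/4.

Δ: Δ0=-6, Δ1=1/3, Δ2=1/3, Δ3=1/2, Δ4=-4/3
row 1: diag=8, rhs=38; c'=3/8, d'=19/4
row 2: denom=12−3·3/8=87/8; d'=(0−3·19/4)/(87/8)=-38/29
row 3: denom=10−3·8/29=266/29; d'=(1−3·-38/29)/(266/29)=143/266
row 4: denom=10−2·29/133=1272/133; d'=(-11−2·143/266)/(1272/133)=-803/636
back: M4=-803/636
back: M3=143/266−29/133·-803/636=517/636
back: M2=-38/29−8/29·517/636=-244/159
back: M1=19/4−3/8·-244/159=1129/212
M: M0=0, M1=1129/212, M2=-244/159, M3=517/636, M4=-803/636, M5=0
seg 0: a=3, c=M0/2=0, d=(M1−M0)/(6·1)=1129/1272, b=Δ0−h0·(2M0+M1)/6=-8761/1272
seg 1: a=-3, c=M1/2=1129/424, d=(M2−M1)/(6·3)=-4363/11448, b=Δ1−h1·(2M1+M2)/6=-2687/636
seg 2: a=-2, c=M2/2=-122/159, d=(M3−M2)/(6·3)=1493/11448, b=Δ2−h2·(2M2+M3)/6=1859/1272
seg 3: a=-1, c=M3/2=517/1272, d=(M4−M3)/(6·2)=-55/318, b=Δ3−h3·(2M3+M4)/6=241/636
seg 4: a=0, c=M4/2=-803/1272, d=(M5−M4)/(6·3)=803/11448, b=Δ4−h4·(2M4+M5)/6=-15/212
t_q=25/4 → seg 2, τ=9/4; S=-2+1859/1272·τ+-122/159·τ²+1493/11448·τ³=-30137/27136

  seg 0: a=3 b=-8761/1272 c=0 d=1129/1272
  seg 1: a=-3 b=-2687/636 c=1129/424 d=-4363/11448
  seg 2: a=-2 b=1859/1272 c=-122/159 d=1493/11448
  seg 3: a=-1 b=241/636 c=517/1272 d=-55/318
  seg 4: a=0 b=-15/212 c=-803/1272 d=803/11448
S(25/4) = -30137/27136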